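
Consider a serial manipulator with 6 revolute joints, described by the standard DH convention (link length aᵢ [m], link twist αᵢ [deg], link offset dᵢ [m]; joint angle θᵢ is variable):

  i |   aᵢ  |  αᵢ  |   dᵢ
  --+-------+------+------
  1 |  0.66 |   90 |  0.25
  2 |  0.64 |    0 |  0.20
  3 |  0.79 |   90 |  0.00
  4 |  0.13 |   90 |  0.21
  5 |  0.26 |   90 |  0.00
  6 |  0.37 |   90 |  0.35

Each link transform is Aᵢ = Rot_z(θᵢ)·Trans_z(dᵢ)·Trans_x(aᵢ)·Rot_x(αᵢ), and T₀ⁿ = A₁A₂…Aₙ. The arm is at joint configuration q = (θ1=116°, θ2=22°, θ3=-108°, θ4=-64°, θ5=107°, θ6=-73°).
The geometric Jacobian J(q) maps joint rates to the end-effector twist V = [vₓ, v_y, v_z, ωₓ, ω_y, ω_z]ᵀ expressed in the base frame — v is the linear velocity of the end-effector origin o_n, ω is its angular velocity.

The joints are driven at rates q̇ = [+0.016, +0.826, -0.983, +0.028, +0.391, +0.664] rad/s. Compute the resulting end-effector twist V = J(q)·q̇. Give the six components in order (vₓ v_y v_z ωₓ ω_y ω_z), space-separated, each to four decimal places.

o_n = [-0.2668, 0.6251, -0.8181]
J₁: ẑ×o_n = [-0.6251, -0.2668, 0.0000], ω = ẑ
J2: z=[0.8988, 0.4384, 0.0000] o=[-0.2893, 0.5932, 0.2500] → [-0.4682, 0.9600, 0.0188, 0.8988, 0.4384, 0.0000]
J3: z=[0.8988, 0.4384, 0.0000] o=[-0.3697, 1.2142, 0.4897] → [-0.5733, 1.1755, -0.5746, 0.8988, 0.4384, 0.0000]
J4: z=[0.4373, -0.8966, -0.0698] o=[-0.3939, 1.2638, -0.2983] → [0.4215, 0.2184, -0.1654, 0.4373, -0.8966, -0.0698]
J5: z=[-0.3665, -0.2485, 0.8966] o=[-0.4088, 1.0278, -0.3698] → [0.4725, -0.0370, 0.1829, -0.3665, -0.2485, 0.8966]
J6: z=[-0.6575, -0.6126, -0.4386] o=[-0.2376, 0.8327, -0.3539] → [0.1933, -0.2924, 0.1186, -0.6575, -0.6126, -0.4386]
V = J·q̇ = [0.4917, -0.5693, 0.7260, -0.7088, -0.5979, 0.0734]

0.4917 -0.5693 0.7260 -0.7088 -0.5979 0.0734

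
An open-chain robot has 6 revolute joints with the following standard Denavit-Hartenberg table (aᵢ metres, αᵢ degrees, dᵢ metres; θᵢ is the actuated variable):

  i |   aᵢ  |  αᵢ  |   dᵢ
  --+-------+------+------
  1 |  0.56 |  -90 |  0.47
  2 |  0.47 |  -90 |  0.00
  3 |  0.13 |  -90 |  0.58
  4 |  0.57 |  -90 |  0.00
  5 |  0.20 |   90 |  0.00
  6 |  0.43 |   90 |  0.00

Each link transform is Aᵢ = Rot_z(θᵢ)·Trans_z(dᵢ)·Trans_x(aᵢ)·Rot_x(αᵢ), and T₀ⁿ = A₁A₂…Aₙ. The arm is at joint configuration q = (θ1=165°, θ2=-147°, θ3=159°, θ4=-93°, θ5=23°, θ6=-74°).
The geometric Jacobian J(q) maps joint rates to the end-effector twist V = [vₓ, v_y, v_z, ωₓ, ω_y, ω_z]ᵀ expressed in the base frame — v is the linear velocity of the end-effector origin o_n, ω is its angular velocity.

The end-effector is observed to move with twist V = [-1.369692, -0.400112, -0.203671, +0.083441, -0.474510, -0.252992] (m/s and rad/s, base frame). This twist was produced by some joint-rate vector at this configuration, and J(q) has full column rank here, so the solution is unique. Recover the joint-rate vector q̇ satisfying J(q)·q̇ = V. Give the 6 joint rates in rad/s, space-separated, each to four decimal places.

o_n = [-0.6236, 0.1657, 2.1083]
J₁: ẑ×o_n = [-0.1657, -0.6236, 0.0000], ω = ẑ
J2: z=[-0.2588, -0.9659, 0.0000] o=[-0.5409, 0.1449, 0.4700] → [-1.5824, 0.4240, -0.0852, -0.2588, -0.9659, 0.0000]
J3: z=[-0.5261, 0.1410, 0.8387] o=[-0.1602, 0.0429, 0.7260] → [0.0919, 0.3385, 0.0007, -0.5261, 0.1410, 0.8387]
J4: z=[-0.5319, -0.8240, -0.1952] o=[-0.5516, 0.1960, 1.1463] → [-0.7985, 0.5258, -0.0432, -0.5319, -0.8240, -0.1952]
J5: z=[-0.6902, 0.5554, -0.4639] o=[-0.8312, 0.2599, 1.6389] → [0.2170, 0.2276, -0.0503, -0.6902, 0.5554, -0.4639]
J6: z=[-0.6814, -0.7147, 0.1580] o=[-0.8800, 0.3449, 1.8132] → [-0.1826, 0.2415, 0.3053, -0.6814, -0.7147, 0.1580]
q̇ = J⁺·V = [0.8530, 0.7280, -0.9280, 0.2050, 0.5010, -0.3500]

0.8530 0.7280 -0.9280 0.2050 0.5010 -0.3500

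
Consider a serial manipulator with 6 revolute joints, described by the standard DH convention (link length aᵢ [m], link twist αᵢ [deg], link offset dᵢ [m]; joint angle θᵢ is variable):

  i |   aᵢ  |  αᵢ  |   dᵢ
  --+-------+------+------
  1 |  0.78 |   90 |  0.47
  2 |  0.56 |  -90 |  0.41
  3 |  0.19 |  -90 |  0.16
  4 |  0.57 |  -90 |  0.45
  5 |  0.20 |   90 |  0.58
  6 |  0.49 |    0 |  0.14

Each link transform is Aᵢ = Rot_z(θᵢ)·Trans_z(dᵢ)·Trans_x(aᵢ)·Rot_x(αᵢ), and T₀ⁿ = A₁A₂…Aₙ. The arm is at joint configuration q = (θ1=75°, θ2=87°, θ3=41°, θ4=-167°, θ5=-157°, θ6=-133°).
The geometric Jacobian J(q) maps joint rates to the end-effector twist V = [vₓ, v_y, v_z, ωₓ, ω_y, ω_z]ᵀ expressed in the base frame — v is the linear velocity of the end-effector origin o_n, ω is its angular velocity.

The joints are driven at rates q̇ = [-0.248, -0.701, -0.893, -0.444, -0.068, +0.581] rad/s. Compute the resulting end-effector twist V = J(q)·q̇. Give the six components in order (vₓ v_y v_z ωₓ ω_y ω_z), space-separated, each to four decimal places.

-0.2658 0.5357 0.2140 0.1779 1.0401 0.4956

o_n = [0.5114, 0.1384, 0.5920]
J₁: ẑ×o_n = [-0.1384, 0.5114, 0.0000], ω = ẑ
J2: z=[0.9659, -0.2588, 0.0000] o=[0.2019, 0.7534, 0.4700] → [-0.0316, -0.1179, -0.5140, 0.9659, -0.2588, 0.0000]
J3: z=[-0.2585, -0.9646, 0.0523] o=[0.6055, 0.6756, 1.0292] → [0.4498, -0.1179, 0.0481, -0.2585, -0.9646, 0.0523]
J4: z=[-0.7379, 0.1622, -0.6552] o=[0.4457, 0.5608, 1.1808] → [-0.3722, -0.4775, 0.3010, -0.7379, 0.1622, -0.6552]
J5: z=[-0.3921, -0.8931, 0.2205] o=[0.4268, 0.3946, 0.4741] → [-0.0488, 0.0649, 0.1761, -0.3921, -0.8931, 0.2205]
J6: z=[0.4646, 0.0147, 0.8854] o=[0.0406, -0.0335, 0.6838] → [-0.1535, 0.4596, 0.0729, 0.4646, 0.0147, 0.8854]
V = J·q̇ = [-0.2658, 0.5357, 0.2140, 0.1779, 1.0401, 0.4956]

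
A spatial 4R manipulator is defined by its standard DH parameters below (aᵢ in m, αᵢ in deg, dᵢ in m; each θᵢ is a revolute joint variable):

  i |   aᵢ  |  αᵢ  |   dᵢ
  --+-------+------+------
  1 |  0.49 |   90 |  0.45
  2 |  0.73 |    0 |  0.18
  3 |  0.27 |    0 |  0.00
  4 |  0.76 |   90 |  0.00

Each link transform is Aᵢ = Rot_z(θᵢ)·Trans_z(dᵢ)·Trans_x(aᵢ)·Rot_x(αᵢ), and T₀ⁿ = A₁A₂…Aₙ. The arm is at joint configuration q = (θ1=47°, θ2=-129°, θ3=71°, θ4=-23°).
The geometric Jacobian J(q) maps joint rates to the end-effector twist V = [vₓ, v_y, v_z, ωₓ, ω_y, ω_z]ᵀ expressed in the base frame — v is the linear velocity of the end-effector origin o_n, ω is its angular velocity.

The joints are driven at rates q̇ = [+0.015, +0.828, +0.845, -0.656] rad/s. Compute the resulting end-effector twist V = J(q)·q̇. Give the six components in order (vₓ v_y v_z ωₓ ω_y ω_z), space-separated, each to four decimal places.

o_n = [0.3312, 0.0912, -1.0969]
J₁: ẑ×o_n = [-0.0912, 0.3312, 0.0000], ω = ẑ
J2: z=[0.7314, -0.6820, 0.0000] o=[0.3342, 0.3584, 0.4500] → [1.0550, 1.1314, -0.1974, 0.7314, -0.6820, 0.0000]
J3: z=[0.7314, -0.6820, 0.0000] o=[0.1525, -0.1004, -0.1173] → [0.6681, 0.7164, 0.2620, 0.7314, -0.6820, 0.0000]
J4: z=[0.7314, -0.6820, 0.0000] o=[0.2501, 0.0043, -0.3463] → [0.5119, 0.5490, 0.1189, 0.7314, -0.6820, 0.0000]
V = J·q̇ = [1.1009, 1.1870, -0.0201, 0.7438, -0.6936, 0.0150]

1.1009 1.1870 -0.0201 0.7438 -0.6936 0.0150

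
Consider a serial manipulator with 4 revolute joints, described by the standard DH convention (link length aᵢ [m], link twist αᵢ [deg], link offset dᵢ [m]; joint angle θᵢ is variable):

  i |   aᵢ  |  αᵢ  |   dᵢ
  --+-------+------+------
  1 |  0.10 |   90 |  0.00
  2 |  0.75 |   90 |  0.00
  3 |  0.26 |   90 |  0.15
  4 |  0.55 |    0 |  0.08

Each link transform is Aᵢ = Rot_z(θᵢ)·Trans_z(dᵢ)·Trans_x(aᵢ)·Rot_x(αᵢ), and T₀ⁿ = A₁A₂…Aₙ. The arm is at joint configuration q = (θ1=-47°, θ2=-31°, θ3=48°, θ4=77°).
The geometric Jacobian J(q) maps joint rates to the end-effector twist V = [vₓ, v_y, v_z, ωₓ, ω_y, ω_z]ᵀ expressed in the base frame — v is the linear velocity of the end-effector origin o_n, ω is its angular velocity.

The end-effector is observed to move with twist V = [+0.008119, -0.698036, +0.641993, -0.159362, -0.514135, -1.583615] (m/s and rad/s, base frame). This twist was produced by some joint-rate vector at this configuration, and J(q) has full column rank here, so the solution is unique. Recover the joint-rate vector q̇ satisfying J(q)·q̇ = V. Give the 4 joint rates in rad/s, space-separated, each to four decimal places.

o_n = [0.2812, -0.6411, -1.1371]
J₁: ẑ×o_n = [0.6411, 0.2812, -0.0000], ω = ẑ
J2: z=[-0.7314, -0.6820, 0.0000] o=[0.0682, -0.0731, 0.0000] → [0.7755, -0.8316, 0.5607, -0.7314, -0.6820, 0.0000]
J3: z=[-0.3513, 0.3767, -0.8572] o=[0.5066, -0.5433, -0.3863] → [-0.3667, -0.0704, 0.1193, -0.3513, 0.3767, -0.8572]
J4: z=[0.9238, -0.0095, -0.3827] o=[0.4143, -0.7276, -0.6045] → [0.0382, 0.5430, 0.0786, 0.9238, -0.0095, -0.3827]
q̇ = J⁺·V = [-0.9680, 0.9590, 0.3900, 0.7350]

-0.9680 0.9590 0.3900 0.7350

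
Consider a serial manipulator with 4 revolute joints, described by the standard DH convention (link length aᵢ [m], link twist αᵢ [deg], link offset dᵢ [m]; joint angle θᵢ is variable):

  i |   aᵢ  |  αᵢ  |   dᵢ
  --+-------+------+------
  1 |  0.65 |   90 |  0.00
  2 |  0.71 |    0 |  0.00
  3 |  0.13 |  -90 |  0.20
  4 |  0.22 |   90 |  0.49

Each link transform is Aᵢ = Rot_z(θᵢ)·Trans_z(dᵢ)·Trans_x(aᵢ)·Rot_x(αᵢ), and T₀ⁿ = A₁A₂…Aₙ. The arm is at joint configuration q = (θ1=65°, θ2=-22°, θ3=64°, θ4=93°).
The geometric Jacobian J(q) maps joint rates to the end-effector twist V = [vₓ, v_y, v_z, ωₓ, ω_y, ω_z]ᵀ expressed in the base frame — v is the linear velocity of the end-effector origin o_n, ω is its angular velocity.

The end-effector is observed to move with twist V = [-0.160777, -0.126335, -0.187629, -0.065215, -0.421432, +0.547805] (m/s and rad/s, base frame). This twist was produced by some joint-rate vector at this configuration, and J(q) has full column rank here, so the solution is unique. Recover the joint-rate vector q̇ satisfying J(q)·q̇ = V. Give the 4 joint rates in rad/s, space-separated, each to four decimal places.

o_n = [0.4337, 0.9767, 0.1775]
J₁: ẑ×o_n = [-0.9767, 0.4337, 0.0000], ω = ẑ
J2: z=[0.9063, -0.4226, 0.0000] o=[0.2747, 0.5891, 0.0000] → [-0.0750, -0.1608, 0.4185, 0.9063, -0.4226, 0.0000]
J3: z=[0.9063, -0.4226, 0.0000] o=[0.5529, 1.1857, -0.2660] → [-0.1874, -0.4019, -0.2398, 0.9063, -0.4226, 0.0000]
J4: z=[-0.2828, -0.6064, 0.7431] o=[0.7750, 1.1888, -0.1790] → [-0.0586, -0.1528, -0.1470, -0.2828, -0.6064, 0.7431]
q̇ = J⁺·V = [0.0930, -0.1050, 0.2240, 0.6120]

0.0930 -0.1050 0.2240 0.6120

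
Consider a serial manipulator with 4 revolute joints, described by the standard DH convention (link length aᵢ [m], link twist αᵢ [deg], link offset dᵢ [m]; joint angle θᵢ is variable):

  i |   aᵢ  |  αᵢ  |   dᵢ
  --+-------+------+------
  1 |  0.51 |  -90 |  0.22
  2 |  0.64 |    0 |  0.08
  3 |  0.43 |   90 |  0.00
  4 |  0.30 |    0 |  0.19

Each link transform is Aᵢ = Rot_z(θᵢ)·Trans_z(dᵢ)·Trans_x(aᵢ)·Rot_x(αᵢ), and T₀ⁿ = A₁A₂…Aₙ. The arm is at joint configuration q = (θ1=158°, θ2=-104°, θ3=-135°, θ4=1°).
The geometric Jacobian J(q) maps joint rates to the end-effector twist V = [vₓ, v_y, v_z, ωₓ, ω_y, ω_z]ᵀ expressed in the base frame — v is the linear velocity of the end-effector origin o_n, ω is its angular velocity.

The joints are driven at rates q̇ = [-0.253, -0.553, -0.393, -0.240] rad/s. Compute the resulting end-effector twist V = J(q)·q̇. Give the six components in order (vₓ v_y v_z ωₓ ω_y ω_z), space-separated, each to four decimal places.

o_n = [-0.1637, -0.0258, 0.1174]
J₁: ẑ×o_n = [0.0258, -0.1637, 0.0000], ω = ẑ
J2: z=[-0.3746, -0.9272, 0.0000] o=[-0.4729, 0.1910, 0.2200] → [0.0951, -0.0384, 0.3679, -0.3746, -0.9272, 0.0000]
J3: z=[-0.3746, -0.9272, 0.0000] o=[-0.3593, 0.0589, 0.8410] → [0.6709, -0.2710, 0.2131, -0.3746, -0.9272, 0.0000]
J4: z=[-0.7948, 0.3211, -0.5150] o=[-0.1539, -0.0241, 0.4724] → [-0.1149, -0.2771, 0.0045, -0.7948, 0.3211, -0.5150]
V = J·q̇ = [-0.2952, 0.2357, -0.2883, 0.5451, 0.8001, -0.1294]

-0.2952 0.2357 -0.2883 0.5451 0.8001 -0.1294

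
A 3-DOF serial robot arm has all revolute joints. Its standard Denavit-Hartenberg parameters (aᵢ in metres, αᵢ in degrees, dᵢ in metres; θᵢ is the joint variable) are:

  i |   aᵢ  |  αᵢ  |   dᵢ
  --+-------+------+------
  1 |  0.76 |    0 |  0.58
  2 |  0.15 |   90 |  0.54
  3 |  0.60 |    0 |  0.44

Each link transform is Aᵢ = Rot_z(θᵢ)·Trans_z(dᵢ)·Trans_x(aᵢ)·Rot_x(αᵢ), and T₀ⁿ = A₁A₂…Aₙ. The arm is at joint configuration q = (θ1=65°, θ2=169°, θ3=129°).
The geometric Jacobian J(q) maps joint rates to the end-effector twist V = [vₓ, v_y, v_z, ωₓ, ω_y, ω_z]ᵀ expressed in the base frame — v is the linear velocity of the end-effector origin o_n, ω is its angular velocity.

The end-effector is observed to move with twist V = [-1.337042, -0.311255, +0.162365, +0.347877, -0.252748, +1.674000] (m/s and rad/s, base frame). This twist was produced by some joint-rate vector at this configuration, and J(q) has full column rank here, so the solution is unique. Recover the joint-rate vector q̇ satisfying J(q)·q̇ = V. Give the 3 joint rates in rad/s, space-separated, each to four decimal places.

0.6940 0.9800 -0.4300

o_n = [0.0990, 1.1315, 1.5863]
J₁: ẑ×o_n = [-1.1315, 0.0990, 0.0000], ω = ẑ
J2: z=[0.0000, 0.0000, 1.0000] o=[0.3212, 0.6888, 0.5800] → [-0.4428, -0.2222, 0.0000, 0.0000, 0.0000, 1.0000]
J3: z=[-0.8090, 0.5878, 0.0000] o=[0.2330, 0.5674, 1.1200] → [0.2741, 0.3772, -0.3776, -0.8090, 0.5878, 0.0000]
q̇ = J⁺·V = [0.6940, 0.9800, -0.4300]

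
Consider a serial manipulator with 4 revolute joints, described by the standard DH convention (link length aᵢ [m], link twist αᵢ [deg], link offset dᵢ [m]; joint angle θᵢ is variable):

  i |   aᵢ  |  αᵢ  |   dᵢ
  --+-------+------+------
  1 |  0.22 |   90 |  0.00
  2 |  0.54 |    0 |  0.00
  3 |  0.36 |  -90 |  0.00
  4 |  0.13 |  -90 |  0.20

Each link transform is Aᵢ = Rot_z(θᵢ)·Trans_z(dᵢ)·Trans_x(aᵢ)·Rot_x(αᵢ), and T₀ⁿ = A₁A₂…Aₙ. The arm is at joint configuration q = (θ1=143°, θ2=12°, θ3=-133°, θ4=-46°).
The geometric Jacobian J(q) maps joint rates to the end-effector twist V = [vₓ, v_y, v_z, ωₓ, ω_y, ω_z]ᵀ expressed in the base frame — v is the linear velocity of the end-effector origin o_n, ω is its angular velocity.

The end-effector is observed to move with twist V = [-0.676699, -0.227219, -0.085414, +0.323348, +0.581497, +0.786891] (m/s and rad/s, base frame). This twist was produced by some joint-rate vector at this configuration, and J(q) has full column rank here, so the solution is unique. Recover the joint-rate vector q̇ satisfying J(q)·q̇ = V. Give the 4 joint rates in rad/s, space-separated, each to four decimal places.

0.8420 -0.0700 0.7290 0.1070

o_n = [-0.4930, 0.4886, -0.3767]
J₁: ẑ×o_n = [-0.4886, -0.4930, 0.0000], ω = ẑ
J2: z=[0.6018, 0.7986, 0.0000] o=[-0.1757, 0.1324, 0.0000] → [-0.3009, 0.2267, 0.4677, 0.6018, 0.7986, 0.0000]
J3: z=[0.6018, 0.7986, 0.0000] o=[-0.5975, 0.4503, 0.1123] → [-0.3905, 0.2943, -0.0605, 0.6018, 0.7986, 0.0000]
J4: z=[-0.6846, 0.5159, -0.5150] o=[-0.4495, 0.3387, -0.1963] → [-0.0159, -0.1011, -0.0802, -0.6846, 0.5159, -0.5150]
q̇ = J⁺·V = [0.8420, -0.0700, 0.7290, 0.1070]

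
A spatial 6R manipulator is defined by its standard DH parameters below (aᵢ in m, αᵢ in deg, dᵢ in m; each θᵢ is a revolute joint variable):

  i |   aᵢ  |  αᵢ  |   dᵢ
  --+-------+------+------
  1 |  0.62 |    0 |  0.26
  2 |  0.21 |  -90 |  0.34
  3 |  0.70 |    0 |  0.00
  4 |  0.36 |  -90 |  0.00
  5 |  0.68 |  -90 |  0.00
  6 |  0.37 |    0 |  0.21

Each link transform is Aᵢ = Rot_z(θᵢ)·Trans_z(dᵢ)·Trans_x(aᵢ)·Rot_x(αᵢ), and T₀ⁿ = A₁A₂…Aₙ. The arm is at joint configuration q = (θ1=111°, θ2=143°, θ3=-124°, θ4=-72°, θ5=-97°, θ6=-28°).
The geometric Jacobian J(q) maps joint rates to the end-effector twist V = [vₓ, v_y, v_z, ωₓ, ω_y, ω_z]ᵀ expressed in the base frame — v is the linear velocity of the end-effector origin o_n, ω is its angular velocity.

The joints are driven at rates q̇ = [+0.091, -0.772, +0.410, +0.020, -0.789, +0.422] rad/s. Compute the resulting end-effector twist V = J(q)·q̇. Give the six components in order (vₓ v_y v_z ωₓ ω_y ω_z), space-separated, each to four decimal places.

o_n = [0.9442, 0.9287, 1.2244]
J₁: ẑ×o_n = [-0.9287, 0.9442, 0.0000], ω = ẑ
J2: z=[0.0000, 0.0000, 1.0000] o=[-0.2222, 0.5788, 0.2600] → [-0.3498, 1.1664, 0.0000, 0.0000, 0.0000, 1.0000]
J3: z=[0.9613, -0.2756, 0.0000] o=[-0.2801, 0.3770, 0.6000] → [-0.1721, -0.6002, 0.8678, 0.9613, -0.2756, 0.0000]
J4: z=[0.9613, -0.2756, 0.0000] o=[-0.1722, 0.7532, 1.1803] → [-0.0122, -0.0424, 0.4764, 0.9613, -0.2756, 0.0000]
J5: z=[0.0760, 0.2650, 0.9613] o=[-0.0768, 1.0859, 1.0811] → [0.1891, 0.9706, -0.2825, 0.0760, 0.2650, 0.9613]
J6: z=[0.3801, 0.8835, -0.2736] o=[0.5500, 0.8233, 1.1039] → [0.1353, -0.1536, -0.3082, 0.3801, 0.8835, -0.2736]
V = J·q̇ = [0.0227, -1.8921, 0.4581, 0.5138, 0.0453, -1.5549]

0.0227 -1.8921 0.4581 0.5138 0.0453 -1.5549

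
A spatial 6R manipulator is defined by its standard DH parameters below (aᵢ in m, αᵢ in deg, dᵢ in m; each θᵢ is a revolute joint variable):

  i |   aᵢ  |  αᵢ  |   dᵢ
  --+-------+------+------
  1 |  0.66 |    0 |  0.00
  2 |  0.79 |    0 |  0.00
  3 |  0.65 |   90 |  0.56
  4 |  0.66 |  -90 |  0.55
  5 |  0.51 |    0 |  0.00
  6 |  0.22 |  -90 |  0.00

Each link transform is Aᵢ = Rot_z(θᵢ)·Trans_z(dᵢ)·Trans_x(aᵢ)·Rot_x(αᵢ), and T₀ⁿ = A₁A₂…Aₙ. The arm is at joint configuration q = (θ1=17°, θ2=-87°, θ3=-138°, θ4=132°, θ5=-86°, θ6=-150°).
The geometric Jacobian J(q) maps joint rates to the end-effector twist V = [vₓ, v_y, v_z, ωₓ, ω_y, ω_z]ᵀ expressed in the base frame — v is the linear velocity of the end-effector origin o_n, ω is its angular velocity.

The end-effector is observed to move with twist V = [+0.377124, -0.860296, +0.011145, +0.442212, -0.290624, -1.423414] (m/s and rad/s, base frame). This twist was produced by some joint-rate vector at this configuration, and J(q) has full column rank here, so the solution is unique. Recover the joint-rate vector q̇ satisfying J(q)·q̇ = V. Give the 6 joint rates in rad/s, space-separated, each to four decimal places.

o_n = [1.0771, 0.3497, 0.9855]
J₁: ẑ×o_n = [-0.3497, 1.0771, 0.0000], ω = ẑ
J2: z=[0.0000, 0.0000, 1.0000] o=[0.6312, 0.1930, 0.0000] → [-0.1567, 0.4460, 0.0000, 0.0000, 0.0000, 1.0000]
J3: z=[0.0000, 0.0000, 1.0000] o=[0.9014, -0.5494, 0.0000] → [-0.8991, 0.1758, 0.0000, 0.0000, 0.0000, 1.0000]
J4: z=[0.4695, 0.8829, 0.0000] o=[0.3274, -0.2442, 0.5600] → [0.3757, -0.1998, -0.3831, 0.4695, 0.8829, 0.0000]
J5: z=[0.6562, -0.3489, -0.6691] o=[0.9756, 0.0341, 1.0505] → [0.2339, -0.0253, 0.2425, 0.6562, -0.3489, -0.6691]
J6: z=[0.6562, -0.3489, -0.6691] o=[1.2354, 0.4721, 1.0769] → [-0.0500, 0.1659, -0.1355, 0.6562, -0.3489, -0.6691]
q̇ = J⁺·V = [-0.8530, -0.0270, -0.0690, -0.0490, 0.2340, 0.4750]

-0.8530 -0.0270 -0.0690 -0.0490 0.2340 0.4750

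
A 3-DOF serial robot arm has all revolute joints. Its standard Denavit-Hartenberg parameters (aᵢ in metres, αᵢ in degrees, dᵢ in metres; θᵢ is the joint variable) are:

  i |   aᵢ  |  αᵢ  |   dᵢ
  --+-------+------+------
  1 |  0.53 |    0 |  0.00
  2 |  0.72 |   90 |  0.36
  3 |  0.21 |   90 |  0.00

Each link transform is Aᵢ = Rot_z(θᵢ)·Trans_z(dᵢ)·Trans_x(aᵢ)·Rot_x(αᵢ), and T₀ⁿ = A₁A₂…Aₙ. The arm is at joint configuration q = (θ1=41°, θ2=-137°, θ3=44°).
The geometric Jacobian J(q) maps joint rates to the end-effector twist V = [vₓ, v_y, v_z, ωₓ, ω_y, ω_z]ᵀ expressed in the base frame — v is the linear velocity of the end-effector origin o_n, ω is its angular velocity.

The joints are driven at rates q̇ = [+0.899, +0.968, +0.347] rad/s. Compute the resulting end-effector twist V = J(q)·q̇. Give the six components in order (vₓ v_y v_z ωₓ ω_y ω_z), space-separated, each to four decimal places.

1.3101 0.2399 0.0524 -0.3451 0.0363 1.8670

o_n = [0.3089, -0.5186, 0.5059]
J₁: ẑ×o_n = [0.5186, 0.3089, -0.0000], ω = ẑ
J2: z=[0.0000, 0.0000, 1.0000] o=[0.4000, 0.3477, 0.0000] → [0.8663, -0.0911, 0.0000, 0.0000, 0.0000, 1.0000]
J3: z=[-0.9945, 0.1045, 0.0000] o=[0.3247, -0.3683, 0.3600] → [0.0152, 0.1451, 0.1511, -0.9945, 0.1045, 0.0000]
V = J·q̇ = [1.3101, 0.2399, 0.0524, -0.3451, 0.0363, 1.8670]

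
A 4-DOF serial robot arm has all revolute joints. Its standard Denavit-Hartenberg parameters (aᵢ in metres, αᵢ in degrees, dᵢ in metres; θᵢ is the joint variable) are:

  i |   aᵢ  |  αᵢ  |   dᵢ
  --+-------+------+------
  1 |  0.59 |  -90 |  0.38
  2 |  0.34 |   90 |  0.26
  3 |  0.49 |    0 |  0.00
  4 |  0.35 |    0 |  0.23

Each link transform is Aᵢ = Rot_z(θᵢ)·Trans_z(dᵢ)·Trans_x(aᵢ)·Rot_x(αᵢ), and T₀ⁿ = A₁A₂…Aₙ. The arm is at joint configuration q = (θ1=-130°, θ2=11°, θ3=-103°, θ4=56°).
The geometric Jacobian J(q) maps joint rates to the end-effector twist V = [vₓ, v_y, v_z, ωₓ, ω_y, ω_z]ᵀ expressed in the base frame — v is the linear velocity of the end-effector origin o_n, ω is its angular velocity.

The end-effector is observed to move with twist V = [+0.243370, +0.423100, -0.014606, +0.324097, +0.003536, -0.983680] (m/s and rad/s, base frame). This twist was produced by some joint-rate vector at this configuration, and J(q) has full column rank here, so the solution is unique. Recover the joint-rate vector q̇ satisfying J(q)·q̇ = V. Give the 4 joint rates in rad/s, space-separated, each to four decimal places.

0.1020 0.2460 -0.6070 -0.4990

o_n = [-1.0657, -0.5336, 0.5164]
J₁: ẑ×o_n = [0.5336, -1.0657, 0.0000], ω = ẑ
J2: z=[0.7660, -0.6428, 0.0000] o=[-0.3792, -0.4520, 0.3800] → [-0.0877, -0.1045, -0.5038, 0.7660, -0.6428, 0.0000]
J3: z=[-0.1226, -0.1462, 0.9816] o=[-0.3946, -0.8748, 0.3151] → [-0.3644, -0.6341, -0.1399, -0.1226, -0.1462, 0.9816]
J4: z=[-0.1226, -0.1462, 0.9816] o=[-0.6908, -0.4850, 0.3362] → [0.0213, -0.3459, -0.0488, -0.1226, -0.1462, 0.9816]
q̇ = J⁺·V = [0.1020, 0.2460, -0.6070, -0.4990]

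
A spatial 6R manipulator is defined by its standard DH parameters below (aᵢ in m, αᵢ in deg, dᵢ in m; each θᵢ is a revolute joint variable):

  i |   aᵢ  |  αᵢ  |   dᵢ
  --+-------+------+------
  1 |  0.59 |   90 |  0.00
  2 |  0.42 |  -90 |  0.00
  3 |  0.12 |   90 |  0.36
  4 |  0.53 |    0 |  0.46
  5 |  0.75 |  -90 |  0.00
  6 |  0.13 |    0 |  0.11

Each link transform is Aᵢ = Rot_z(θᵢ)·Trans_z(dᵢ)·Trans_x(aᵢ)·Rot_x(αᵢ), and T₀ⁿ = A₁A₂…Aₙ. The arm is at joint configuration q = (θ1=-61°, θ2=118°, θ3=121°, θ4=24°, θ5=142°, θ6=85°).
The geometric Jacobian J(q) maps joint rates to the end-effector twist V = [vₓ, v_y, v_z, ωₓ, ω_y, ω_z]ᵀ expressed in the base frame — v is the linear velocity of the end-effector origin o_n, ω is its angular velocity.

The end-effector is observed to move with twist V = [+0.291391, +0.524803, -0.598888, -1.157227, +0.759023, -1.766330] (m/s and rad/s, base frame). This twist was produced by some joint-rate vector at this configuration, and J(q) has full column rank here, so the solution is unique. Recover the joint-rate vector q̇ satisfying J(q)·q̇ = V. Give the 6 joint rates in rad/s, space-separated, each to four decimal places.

o_n = [-0.1444, 0.3267, 0.3877]
J₁: ẑ×o_n = [-0.3267, -0.1444, 0.0000], ω = ẑ
J2: z=[-0.8746, -0.4848, 0.0000] o=[0.2860, -0.5160, 0.0000] → [-0.1879, 0.3391, -0.9457, -0.8746, -0.4848, 0.0000]
J3: z=[-0.4281, 0.7722, -0.4695] o=[0.1904, -0.3436, 0.3708] → [0.3277, 0.1644, -0.0283, -0.4281, 0.7722, -0.4695]
J4: z=[0.2554, 0.6017, 0.7568] o=[0.1404, -0.0411, 0.1473] → [-0.1337, -0.2769, 0.2652, 0.2554, 0.6017, 0.7568]
J5: z=[0.2554, 0.6017, 0.7568] o=[0.5853, 0.5010, 0.1740] → [0.2605, -0.6068, 0.3945, 0.2554, 0.6017, 0.7568]
J6: z=[0.2056, -0.7987, 0.5655] o=[-0.1232, 0.4926, 0.4198] → [0.1195, -0.0054, -0.0510, 0.2056, -0.7987, 0.5655]
q̇ = J⁺·V = [-0.2580, 0.4590, 0.8630, -0.8080, 0.0640, -0.9550]

-0.2580 0.4590 0.8630 -0.8080 0.0640 -0.9550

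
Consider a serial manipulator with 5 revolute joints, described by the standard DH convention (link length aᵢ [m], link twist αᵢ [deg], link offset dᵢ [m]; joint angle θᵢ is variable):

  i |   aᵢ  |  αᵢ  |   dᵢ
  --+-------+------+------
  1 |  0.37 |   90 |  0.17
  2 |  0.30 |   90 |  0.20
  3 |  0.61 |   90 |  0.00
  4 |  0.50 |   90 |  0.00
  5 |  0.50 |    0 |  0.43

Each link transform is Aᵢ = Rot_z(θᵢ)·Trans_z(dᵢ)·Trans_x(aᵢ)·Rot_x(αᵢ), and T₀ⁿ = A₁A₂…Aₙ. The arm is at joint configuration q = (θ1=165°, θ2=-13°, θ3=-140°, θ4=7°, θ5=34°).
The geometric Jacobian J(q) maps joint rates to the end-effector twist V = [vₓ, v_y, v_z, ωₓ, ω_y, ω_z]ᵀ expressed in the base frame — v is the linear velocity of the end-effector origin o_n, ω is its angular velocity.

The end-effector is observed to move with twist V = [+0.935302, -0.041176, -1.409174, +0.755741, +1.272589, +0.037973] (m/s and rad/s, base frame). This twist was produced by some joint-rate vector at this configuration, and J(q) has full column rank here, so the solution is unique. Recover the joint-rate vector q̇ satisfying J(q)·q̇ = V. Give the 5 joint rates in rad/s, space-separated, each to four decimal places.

-0.4720 0.8030 -0.5110 0.8010 -0.1050

o_n = [0.4389, -0.7337, 0.7208]
J₁: ẑ×o_n = [0.7337, 0.4389, -0.0000], ω = ẑ
J2: z=[0.2588, 0.9659, 0.0000] o=[-0.3574, 0.0958, 0.1700] → [0.5320, -0.1425, -0.9838, 0.2588, 0.9659, 0.0000]
J3: z=[0.2173, -0.0582, -0.9744] o=[-0.5880, 0.3646, 0.1025] → [-1.1061, -1.1349, -0.1788, 0.2173, -0.0582, -0.9744]
J4: z=[0.8032, 0.5778, 0.1446] o=[-0.2497, -0.1320, 0.2076] → [0.3835, -0.3126, -0.8812, 0.8032, 0.5778, 0.1446]
J5: z=[-0.1481, -0.0414, 0.9881] o=[0.0388, -0.5395, 0.2338] → [0.1716, 0.4674, 0.0453, -0.1481, -0.0414, 0.9881]
q̇ = J⁺·V = [-0.4720, 0.8030, -0.5110, 0.8010, -0.1050]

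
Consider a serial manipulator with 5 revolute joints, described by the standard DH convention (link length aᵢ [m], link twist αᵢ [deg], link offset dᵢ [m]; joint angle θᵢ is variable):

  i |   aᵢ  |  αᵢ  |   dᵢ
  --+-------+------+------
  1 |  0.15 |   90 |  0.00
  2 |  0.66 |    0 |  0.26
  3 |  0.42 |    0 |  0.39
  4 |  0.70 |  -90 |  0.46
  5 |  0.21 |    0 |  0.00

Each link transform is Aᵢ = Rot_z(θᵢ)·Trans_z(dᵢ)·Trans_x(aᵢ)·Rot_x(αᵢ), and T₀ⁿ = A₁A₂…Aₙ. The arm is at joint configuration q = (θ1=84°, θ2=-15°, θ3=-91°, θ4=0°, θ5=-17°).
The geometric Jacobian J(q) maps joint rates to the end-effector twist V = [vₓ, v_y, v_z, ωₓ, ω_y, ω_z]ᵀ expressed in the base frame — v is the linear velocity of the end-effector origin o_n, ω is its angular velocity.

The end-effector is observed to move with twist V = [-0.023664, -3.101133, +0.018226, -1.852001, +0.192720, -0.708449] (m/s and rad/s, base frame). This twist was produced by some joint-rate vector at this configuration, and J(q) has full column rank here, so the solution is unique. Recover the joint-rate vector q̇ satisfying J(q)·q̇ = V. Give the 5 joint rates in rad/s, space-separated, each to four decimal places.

o_n = [1.2092, 0.2987, -1.4405]
J₁: ẑ×o_n = [-0.2987, 1.2092, 0.0000], ω = ẑ
J2: z=[0.9945, -0.1045, 0.0000] o=[0.0157, 0.1492, 0.0000] → [0.1506, 1.4326, 0.2734, 0.9945, -0.1045, 0.0000]
J3: z=[0.9945, -0.1045, 0.0000] o=[0.3409, 0.7560, -0.1708] → [0.1327, 1.2627, -0.3641, 0.9945, -0.1045, 0.0000]
J4: z=[0.9945, -0.1045, 0.0000] o=[0.7167, 0.6001, -0.5746] → [0.0905, 0.8612, -0.2483, 0.9945, -0.1045, 0.0000]
J5: z=[0.1005, 0.9560, -0.2756] o=[1.1540, 0.3601, -1.2474] → [-0.2015, 0.0042, -0.0590, 0.1005, 0.9560, -0.2756]
q̇ = J⁺·V = [-0.7090, -0.9160, -0.2910, -0.6550, -0.0020]

-0.7090 -0.9160 -0.2910 -0.6550 -0.0020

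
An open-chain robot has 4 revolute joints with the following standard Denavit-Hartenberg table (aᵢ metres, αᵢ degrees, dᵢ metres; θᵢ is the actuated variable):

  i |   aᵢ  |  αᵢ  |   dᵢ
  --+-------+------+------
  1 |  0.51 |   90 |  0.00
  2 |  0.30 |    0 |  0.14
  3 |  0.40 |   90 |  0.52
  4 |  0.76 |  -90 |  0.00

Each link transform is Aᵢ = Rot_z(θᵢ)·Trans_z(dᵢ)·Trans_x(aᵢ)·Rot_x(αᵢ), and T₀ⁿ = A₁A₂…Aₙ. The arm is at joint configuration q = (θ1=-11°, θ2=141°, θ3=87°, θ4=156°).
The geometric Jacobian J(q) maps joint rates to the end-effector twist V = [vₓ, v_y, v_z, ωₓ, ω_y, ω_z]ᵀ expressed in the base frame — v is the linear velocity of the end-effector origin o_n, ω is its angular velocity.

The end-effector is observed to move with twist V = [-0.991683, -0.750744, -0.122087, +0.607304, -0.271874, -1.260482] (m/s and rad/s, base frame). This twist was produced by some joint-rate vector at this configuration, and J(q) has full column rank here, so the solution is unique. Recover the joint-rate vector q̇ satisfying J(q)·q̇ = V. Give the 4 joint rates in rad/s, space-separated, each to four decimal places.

-0.6770 -0.2080 0.3590 -0.8720

o_n = [0.2802, -1.0417, 0.4075]
J₁: ẑ×o_n = [1.0417, 0.2802, -0.0000], ω = ẑ
J2: z=[-0.1908, -0.9816, 0.0000] o=[0.5006, -0.0973, 0.0000] → [-0.4000, 0.0778, -0.0362, -0.1908, -0.9816, 0.0000]
J3: z=[-0.1908, -0.9816, 0.0000] o=[0.2451, -0.1903, 0.1888] → [-0.2147, 0.0417, 0.1969, -0.1908, -0.9816, 0.0000]
J4: z=[-0.7295, 0.1418, 0.6691] o=[-0.1169, -0.6496, -0.1085] → [0.3355, 0.6421, 0.2297, -0.7295, 0.1418, 0.6691]
q̇ = J⁺·V = [-0.6770, -0.2080, 0.3590, -0.8720]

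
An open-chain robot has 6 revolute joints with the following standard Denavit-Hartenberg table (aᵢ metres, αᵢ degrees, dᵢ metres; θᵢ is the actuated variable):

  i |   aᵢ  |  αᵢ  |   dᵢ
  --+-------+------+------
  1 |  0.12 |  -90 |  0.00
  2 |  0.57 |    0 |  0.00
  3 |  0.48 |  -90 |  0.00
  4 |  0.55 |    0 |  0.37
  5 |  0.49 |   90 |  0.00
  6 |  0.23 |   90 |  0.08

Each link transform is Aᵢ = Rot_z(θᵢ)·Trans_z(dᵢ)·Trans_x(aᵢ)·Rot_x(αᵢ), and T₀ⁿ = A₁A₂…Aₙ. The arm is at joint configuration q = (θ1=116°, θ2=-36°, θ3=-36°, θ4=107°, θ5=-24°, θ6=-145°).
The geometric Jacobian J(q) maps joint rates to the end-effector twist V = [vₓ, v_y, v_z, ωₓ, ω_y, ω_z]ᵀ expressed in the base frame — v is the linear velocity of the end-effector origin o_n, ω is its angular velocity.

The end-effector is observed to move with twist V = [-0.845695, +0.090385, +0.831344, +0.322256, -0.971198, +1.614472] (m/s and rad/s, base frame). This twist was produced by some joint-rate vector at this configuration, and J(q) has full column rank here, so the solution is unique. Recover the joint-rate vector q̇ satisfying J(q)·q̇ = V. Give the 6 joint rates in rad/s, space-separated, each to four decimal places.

o_n = [0.3200, 1.2043, 0.6755]
J₁: ẑ×o_n = [-1.2043, 0.3200, 0.0000], ω = ẑ
J2: z=[-0.8988, -0.4384, 0.0000] o=[-0.0526, 0.1079, 0.0000] → [-0.2961, 0.6071, -0.8221, -0.8988, -0.4384, 0.0000]
J3: z=[-0.8988, -0.4384, 0.0000] o=[-0.2548, 0.5223, 0.3350] → [-0.1493, 0.3060, -0.3610, -0.8988, -0.4384, 0.0000]
J4: z=[-0.4169, 0.8548, -0.3090] o=[-0.3198, 0.6556, 0.7915] → [0.0704, -0.2461, -0.7756, -0.4169, 0.8548, -0.3090]
J5: z=[-0.4169, 0.8548, -0.3090] o=[0.0205, 1.1578, 0.5243] → [0.1436, -0.0295, -0.2754, -0.4169, 0.8548, -0.3090]
J6: z=[-0.2440, 0.2222, 0.9440] o=[0.4495, 1.3876, 0.5811] → [0.1941, -0.0992, 0.0735, -0.2440, 0.2222, 0.9440]
q̇ = J⁺·V = [0.7360, -0.7160, 0.7880, -0.2960, -0.9400, 0.5260]

0.7360 -0.7160 0.7880 -0.2960 -0.9400 0.5260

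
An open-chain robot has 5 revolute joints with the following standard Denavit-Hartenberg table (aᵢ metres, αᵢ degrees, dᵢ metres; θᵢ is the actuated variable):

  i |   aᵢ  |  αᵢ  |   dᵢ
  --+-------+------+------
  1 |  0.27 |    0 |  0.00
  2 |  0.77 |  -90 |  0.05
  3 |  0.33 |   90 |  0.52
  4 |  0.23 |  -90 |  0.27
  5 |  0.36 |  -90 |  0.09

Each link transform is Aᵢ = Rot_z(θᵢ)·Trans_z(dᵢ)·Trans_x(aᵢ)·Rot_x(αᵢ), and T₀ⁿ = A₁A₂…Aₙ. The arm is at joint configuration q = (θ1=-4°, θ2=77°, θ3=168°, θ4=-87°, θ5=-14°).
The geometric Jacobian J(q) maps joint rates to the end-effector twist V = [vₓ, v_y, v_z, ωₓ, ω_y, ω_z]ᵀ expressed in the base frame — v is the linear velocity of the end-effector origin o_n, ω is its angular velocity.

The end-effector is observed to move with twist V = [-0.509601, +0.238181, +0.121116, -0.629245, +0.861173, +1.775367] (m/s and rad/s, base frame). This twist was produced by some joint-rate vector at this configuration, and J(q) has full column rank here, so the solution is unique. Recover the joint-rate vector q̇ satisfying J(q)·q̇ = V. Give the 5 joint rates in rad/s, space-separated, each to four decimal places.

o_n = [0.4389, 0.3517, -0.3929]
J₁: ẑ×o_n = [-0.3517, 0.4389, 0.0000], ω = ẑ
J2: z=[0.0000, 0.0000, 1.0000] o=[0.2693, -0.0188, 0.0000] → [-0.3705, 0.1695, 0.0000, 0.0000, 0.0000, 1.0000]
J3: z=[-0.9563, 0.2924, 0.0000] o=[0.4945, 0.7175, 0.0500] → [-0.1295, -0.4235, 0.3661, -0.9563, 0.2924, 0.0000]
J4: z=[0.0608, 0.1988, -0.9781] o=[-0.0972, 0.5609, -0.0186] → [-0.2790, -0.5016, -0.1193, 0.0608, 0.1988, -0.9781]
J5: z=[-0.3356, -0.9188, -0.2076] o=[0.1354, 0.5361, -0.2852] → [0.0606, -0.0991, 0.3407, -0.3356, -0.9188, -0.2076]
q̇ = J⁺·V = [0.5250, 0.7290, 0.8920, -0.3770, -0.7350]

0.5250 0.7290 0.8920 -0.3770 -0.7350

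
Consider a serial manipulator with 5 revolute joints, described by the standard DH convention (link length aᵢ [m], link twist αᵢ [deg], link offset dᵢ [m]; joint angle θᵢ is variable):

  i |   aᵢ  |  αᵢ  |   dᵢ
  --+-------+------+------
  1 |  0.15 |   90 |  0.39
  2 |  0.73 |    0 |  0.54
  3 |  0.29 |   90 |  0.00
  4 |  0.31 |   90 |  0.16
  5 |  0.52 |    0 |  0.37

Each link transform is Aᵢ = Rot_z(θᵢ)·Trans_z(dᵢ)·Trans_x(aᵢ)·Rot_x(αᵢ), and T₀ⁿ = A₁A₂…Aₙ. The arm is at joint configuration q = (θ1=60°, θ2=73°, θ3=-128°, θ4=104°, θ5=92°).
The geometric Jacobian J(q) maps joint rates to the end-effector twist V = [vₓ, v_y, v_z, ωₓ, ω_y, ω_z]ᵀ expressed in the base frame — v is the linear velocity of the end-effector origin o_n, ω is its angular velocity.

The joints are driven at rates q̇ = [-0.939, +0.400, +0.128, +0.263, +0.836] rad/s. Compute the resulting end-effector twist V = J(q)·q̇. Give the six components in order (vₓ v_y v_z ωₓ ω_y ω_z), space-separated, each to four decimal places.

-0.5187 -0.4670 -0.0305 0.7573 -0.1488 -1.7543

o_n = [0.8596, -0.3365, 0.2245]
J₁: ẑ×o_n = [0.3365, 0.8596, -0.0000], ω = ẑ
J2: z=[0.8660, -0.5000, 0.0000] o=[0.0750, 0.1299, 0.3900] → [0.0828, 0.1434, -0.0116, 0.8660, -0.5000, 0.0000]
J3: z=[0.8660, -0.5000, 0.0000] o=[0.6494, 0.0447, 1.0881] → [0.4318, 0.7479, -0.2250, 0.8660, -0.5000, 0.0000]
J4: z=[-0.4096, -0.7094, -0.5736] o=[0.7325, 0.1888, 0.8505] → [0.1429, -0.3293, 0.3053, -0.4096, -0.7094, -0.5736]
J5: z=[0.4878, 0.3610, -0.7948] o=[0.9060, -0.1124, 0.8202] → [-0.3932, 0.3274, -0.0926, 0.4878, 0.3610, -0.7948]
V = J·q̇ = [-0.5187, -0.4670, -0.0305, 0.7573, -0.1488, -1.7543]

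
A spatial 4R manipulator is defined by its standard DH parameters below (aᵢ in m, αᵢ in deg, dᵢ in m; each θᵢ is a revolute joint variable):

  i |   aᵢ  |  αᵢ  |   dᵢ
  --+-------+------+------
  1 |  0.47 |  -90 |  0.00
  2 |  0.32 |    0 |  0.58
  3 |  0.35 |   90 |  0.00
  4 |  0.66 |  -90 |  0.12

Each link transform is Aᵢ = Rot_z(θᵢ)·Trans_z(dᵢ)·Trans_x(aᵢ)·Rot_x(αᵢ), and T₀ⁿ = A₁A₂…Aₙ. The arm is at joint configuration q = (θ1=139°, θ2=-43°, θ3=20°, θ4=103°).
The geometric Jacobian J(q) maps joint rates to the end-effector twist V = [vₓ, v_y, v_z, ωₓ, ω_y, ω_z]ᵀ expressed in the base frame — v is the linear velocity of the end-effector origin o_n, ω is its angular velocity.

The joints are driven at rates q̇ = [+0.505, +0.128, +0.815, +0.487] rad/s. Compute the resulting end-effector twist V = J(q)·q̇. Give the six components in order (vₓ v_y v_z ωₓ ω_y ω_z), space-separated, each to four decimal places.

o_n = [-1.4384, -0.3702, 0.4074]
J₁: ẑ×o_n = [0.3702, -1.4384, 0.0000], ω = ẑ
J2: z=[-0.6561, -0.7547, 0.0000] o=[-0.3547, 0.3083, 0.0000] → [-0.3075, 0.2673, -0.3727, -0.6561, -0.7547, 0.0000]
J3: z=[-0.6561, -0.7547, 0.0000] o=[-0.9119, 0.0242, 0.2182] → [-0.1428, 0.1241, -0.1386, -0.6561, -0.7547, 0.0000]
J4: z=[0.2949, -0.2563, 0.9205] o=[-1.1550, 0.2355, 0.3550] → [0.5442, -0.2763, -0.2513, 0.2949, -0.2563, 0.9205]
V = J·q̇ = [0.2962, -0.7256, -0.2830, -0.4751, -0.8365, 0.9533]

0.2962 -0.7256 -0.2830 -0.4751 -0.8365 0.9533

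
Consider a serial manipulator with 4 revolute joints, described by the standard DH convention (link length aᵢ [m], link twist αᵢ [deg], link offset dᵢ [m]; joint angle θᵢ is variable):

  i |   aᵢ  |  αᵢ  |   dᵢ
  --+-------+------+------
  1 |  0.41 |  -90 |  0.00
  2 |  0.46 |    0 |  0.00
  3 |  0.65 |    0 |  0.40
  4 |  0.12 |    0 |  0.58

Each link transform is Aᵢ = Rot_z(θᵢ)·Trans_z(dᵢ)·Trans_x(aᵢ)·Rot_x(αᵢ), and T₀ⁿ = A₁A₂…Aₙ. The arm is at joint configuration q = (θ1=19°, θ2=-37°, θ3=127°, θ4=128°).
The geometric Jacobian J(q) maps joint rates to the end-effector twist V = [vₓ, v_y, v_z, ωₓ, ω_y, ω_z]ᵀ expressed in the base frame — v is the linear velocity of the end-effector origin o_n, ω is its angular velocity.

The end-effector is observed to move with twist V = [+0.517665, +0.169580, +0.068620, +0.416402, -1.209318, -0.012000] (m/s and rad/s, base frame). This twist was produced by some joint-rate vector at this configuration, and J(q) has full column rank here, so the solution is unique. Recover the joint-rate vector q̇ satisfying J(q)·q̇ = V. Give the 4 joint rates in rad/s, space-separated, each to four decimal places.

o_n = [0.3266, 1.1489, -0.2993]
J₁: ẑ×o_n = [-1.1489, 0.3266, 0.0000], ω = ẑ
J2: z=[-0.3256, 0.9455, 0.0000] o=[0.3877, 0.1335, 0.0000] → [-0.2830, -0.0974, -0.2728, -0.3256, 0.9455, 0.0000]
J3: z=[-0.3256, 0.9455, 0.0000] o=[0.7350, 0.2531, 0.2768] → [-0.5447, -0.1876, 0.0946, -0.3256, 0.9455, 0.0000]
J4: z=[-0.3256, 0.9455, 0.0000] o=[0.6048, 0.6313, -0.3732] → [0.0699, 0.0241, 0.0946, -0.3256, 0.9455, 0.0000]
q̇ = J⁺·V = [-0.0120, -0.5160, -0.6690, -0.0940]

-0.0120 -0.5160 -0.6690 -0.0940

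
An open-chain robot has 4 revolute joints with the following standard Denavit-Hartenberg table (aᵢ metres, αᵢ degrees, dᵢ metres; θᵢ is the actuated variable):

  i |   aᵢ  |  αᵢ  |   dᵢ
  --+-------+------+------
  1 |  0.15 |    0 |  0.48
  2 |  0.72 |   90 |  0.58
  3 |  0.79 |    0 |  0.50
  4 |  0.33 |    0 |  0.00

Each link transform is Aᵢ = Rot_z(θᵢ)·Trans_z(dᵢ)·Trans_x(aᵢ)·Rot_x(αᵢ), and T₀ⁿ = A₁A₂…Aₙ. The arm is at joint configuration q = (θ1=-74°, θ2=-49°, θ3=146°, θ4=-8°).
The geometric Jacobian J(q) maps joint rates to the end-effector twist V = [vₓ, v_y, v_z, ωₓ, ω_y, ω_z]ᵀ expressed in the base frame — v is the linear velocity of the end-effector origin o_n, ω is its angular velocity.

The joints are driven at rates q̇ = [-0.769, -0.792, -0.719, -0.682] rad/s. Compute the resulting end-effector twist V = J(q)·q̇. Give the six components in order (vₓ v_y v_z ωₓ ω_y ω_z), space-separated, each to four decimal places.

o_n = [-0.2799, 0.2792, 1.7226]
J₁: ẑ×o_n = [-0.2792, -0.2799, 0.0000], ω = ẑ
J2: z=[0.0000, 0.0000, 1.0000] o=[0.0413, -0.1442, 0.4800] → [-0.4234, -0.3212, 0.0000, 0.0000, 0.0000, 1.0000]
J3: z=[-0.8387, 0.5446, 0.0000] o=[-0.3508, -0.7480, 1.0600] → [0.3609, 0.5557, -0.9002, -0.8387, 0.5446, 0.0000]
J4: z=[-0.8387, 0.5446, 0.0000] o=[-0.4134, 0.0736, 1.5018] → [0.1203, 0.1852, -0.2452, -0.8387, 0.5446, 0.0000]
V = J·q̇ = [0.2086, -0.0562, 0.8145, 1.1750, -0.7630, -1.5610]

0.2086 -0.0562 0.8145 1.1750 -0.7630 -1.5610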